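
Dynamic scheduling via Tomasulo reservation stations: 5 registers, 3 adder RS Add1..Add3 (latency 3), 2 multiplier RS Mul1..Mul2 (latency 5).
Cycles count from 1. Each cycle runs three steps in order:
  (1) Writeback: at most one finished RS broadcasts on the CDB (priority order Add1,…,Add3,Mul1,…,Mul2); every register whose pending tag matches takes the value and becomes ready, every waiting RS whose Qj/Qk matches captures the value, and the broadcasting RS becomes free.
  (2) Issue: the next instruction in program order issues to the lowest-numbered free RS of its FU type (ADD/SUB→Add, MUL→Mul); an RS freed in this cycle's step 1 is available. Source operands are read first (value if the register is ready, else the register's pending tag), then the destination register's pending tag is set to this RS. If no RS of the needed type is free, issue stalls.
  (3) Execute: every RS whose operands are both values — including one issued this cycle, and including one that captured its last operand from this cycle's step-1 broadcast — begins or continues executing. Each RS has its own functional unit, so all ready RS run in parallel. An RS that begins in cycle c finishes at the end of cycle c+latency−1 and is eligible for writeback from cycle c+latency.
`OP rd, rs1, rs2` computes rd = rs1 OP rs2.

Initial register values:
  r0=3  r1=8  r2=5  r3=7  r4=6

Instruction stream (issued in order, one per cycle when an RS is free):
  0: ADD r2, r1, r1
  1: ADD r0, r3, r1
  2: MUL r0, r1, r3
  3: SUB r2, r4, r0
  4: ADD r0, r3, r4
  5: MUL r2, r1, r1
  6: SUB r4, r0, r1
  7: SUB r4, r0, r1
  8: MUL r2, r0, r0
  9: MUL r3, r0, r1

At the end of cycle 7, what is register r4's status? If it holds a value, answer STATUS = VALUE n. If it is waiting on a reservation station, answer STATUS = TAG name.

cycle 1: issue ADD r2<-Add1 // r0:3,r1:8,r2:Add1,r3:7,r4:6
cycle 2: issue ADD r0<-Add2 // r0:Add2,r1:8,r2:Add1,r3:7,r4:6
cycle 3: issue MUL r0<-Mul1 // r0:Mul1,r1:8,r2:Add1,r3:7,r4:6
cycle 4: CDB Add1=16; issue SUB r2<-Add1 // r0:Mul1,r1:8,r2:Add1,r3:7,r4:6
cycle 5: CDB Add2=15; issue ADD r0<-Add2 // r0:Add2,r1:8,r2:Add1,r3:7,r4:6
cycle 6: issue MUL r2<-Mul2 // r0:Add2,r1:8,r2:Mul2,r3:7,r4:6
cycle 7: issue SUB r4<-Add3 // r0:Add2,r1:8,r2:Mul2,r3:7,r4:Add3

STATUS = TAG Add3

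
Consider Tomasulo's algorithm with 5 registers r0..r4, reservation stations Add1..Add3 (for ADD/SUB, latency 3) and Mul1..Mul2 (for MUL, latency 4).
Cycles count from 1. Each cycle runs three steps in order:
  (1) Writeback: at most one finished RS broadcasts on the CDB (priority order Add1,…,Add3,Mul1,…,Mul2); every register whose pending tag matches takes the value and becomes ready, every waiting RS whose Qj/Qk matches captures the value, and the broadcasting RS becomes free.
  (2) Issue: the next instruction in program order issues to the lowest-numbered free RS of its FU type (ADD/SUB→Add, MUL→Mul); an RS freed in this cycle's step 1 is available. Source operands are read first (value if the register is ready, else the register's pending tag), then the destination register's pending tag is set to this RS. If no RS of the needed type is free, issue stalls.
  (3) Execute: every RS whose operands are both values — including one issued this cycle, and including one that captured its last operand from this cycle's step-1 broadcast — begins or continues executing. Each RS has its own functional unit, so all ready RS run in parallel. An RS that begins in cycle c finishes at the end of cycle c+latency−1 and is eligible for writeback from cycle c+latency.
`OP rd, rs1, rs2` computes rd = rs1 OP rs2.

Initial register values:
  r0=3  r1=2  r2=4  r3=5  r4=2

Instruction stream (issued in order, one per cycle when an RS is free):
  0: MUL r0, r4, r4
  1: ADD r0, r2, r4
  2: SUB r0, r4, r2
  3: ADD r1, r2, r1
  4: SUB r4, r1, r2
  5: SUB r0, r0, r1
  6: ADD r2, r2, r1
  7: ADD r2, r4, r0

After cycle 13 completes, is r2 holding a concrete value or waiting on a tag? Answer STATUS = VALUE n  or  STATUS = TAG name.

STATUS = TAG Add1

cycle 1: issue MUL r0<-Mul1 // r0:Mul1,r1:2,r2:4,r3:5,r4:2
cycle 2: issue ADD r0<-Add1 // r0:Add1,r1:2,r2:4,r3:5,r4:2
cycle 3: issue SUB r0<-Add2 // r0:Add2,r1:2,r2:4,r3:5,r4:2
cycle 4: issue ADD r1<-Add3 // r0:Add2,r1:Add3,r2:4,r3:5,r4:2
cycle 5: CDB Add1=6; issue SUB r4<-Add1 // r0:Add2,r1:Add3,r2:4,r3:5,r4:Add1
cycle 6: CDB Add2=-2; issue SUB r0<-Add2 // r0:Add2,r1:Add3,r2:4,r3:5,r4:Add1
cycle 7: CDB Add3=6; issue ADD r2<-Add3 // r0:Add2,r1:6,r2:Add3,r3:5,r4:Add1
cycle 8: CDB Mul1=4; stall // r0:Add2,r1:6,r2:Add3,r3:5,r4:Add1
cycle 9: stall // r0:Add2,r1:6,r2:Add3,r3:5,r4:Add1
cycle 10: CDB Add1=2; issue ADD r2<-Add1 // r0:Add2,r1:6,r2:Add1,r3:5,r4:2
cycle 11: CDB Add2=-8 // r0:-8,r1:6,r2:Add1,r3:5,r4:2
cycle 12: CDB Add3=10 // r0:-8,r1:6,r2:Add1,r3:5,r4:2
cycle 13: - // r0:-8,r1:6,r2:Add1,r3:5,r4:2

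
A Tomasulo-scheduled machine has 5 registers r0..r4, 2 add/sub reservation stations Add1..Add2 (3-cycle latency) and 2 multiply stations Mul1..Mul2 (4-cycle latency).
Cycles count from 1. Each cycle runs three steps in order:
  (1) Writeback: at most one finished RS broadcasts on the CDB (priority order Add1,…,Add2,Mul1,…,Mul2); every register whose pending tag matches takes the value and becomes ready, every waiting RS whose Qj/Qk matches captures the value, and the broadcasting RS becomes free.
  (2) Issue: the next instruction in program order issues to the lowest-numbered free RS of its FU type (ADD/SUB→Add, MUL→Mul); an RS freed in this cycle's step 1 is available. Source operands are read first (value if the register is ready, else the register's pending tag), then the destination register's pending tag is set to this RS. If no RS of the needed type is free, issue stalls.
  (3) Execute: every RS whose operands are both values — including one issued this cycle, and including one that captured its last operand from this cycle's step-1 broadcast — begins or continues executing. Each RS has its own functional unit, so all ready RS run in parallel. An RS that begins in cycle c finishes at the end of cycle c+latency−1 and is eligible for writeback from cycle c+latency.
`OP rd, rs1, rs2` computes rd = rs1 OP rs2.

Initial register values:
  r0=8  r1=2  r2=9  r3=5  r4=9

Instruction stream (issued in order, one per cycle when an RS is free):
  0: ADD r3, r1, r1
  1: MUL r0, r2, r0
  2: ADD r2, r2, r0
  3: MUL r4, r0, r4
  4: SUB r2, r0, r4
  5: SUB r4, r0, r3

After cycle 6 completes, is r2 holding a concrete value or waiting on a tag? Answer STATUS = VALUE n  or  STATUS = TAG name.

c1: issue ADD r3<-Add1 | r0:8,r1:2,r2:9,r3:Add1,r4:9
c2: issue MUL r0<-Mul1 | r0:Mul1,r1:2,r2:9,r3:Add1,r4:9
c3: issue ADD r2<-Add2 | r0:Mul1,r1:2,r2:Add2,r3:Add1,r4:9
c4: CDB Add1=4; issue MUL r4<-Mul2 | r0:Mul1,r1:2,r2:Add2,r3:4,r4:Mul2
c5: issue SUB r2<-Add1 | r0:Mul1,r1:2,r2:Add1,r3:4,r4:Mul2
c6: CDB Mul1=72; stall | r0:72,r1:2,r2:Add1,r3:4,r4:Mul2

STATUS = TAG Add1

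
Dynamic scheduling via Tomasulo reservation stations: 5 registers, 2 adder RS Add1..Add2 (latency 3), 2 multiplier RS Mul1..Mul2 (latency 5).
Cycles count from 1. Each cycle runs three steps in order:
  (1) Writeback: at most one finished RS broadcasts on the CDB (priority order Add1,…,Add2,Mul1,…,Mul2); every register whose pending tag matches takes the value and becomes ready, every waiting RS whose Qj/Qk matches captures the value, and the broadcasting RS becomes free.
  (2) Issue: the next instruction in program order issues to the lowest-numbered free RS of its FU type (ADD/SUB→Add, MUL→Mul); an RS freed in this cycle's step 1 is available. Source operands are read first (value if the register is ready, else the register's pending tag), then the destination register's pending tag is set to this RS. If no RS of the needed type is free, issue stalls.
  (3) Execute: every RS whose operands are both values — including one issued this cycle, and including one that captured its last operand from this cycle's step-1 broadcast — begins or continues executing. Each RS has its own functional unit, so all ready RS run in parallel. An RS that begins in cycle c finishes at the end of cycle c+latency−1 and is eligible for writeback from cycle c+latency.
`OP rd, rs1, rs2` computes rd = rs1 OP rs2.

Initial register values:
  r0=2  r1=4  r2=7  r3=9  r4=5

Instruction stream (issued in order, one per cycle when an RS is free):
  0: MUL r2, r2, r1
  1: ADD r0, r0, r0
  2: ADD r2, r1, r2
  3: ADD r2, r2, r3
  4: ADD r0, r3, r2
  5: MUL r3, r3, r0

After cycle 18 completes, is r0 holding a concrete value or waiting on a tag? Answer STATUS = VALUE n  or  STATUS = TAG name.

STATUS = VALUE 50

c1: issue MUL r2<-Mul1 | r0:2,r1:4,r2:Mul1,r3:9,r4:5
c2: issue ADD r0<-Add1 | r0:Add1,r1:4,r2:Mul1,r3:9,r4:5
c3: issue ADD r2<-Add2 | r0:Add1,r1:4,r2:Add2,r3:9,r4:5
c4: stall | r0:Add1,r1:4,r2:Add2,r3:9,r4:5
c5: CDB Add1=4; issue ADD r2<-Add1 | r0:4,r1:4,r2:Add1,r3:9,r4:5
c6: CDB Mul1=28; stall | r0:4,r1:4,r2:Add1,r3:9,r4:5
c7: stall | r0:4,r1:4,r2:Add1,r3:9,r4:5
c8: stall | r0:4,r1:4,r2:Add1,r3:9,r4:5
c9: CDB Add2=32; issue ADD r0<-Add2 | r0:Add2,r1:4,r2:Add1,r3:9,r4:5
c10: issue MUL r3<-Mul1 | r0:Add2,r1:4,r2:Add1,r3:Mul1,r4:5
c11: - | r0:Add2,r1:4,r2:Add1,r3:Mul1,r4:5
c12: CDB Add1=41 | r0:Add2,r1:4,r2:41,r3:Mul1,r4:5
c13: - | r0:Add2,r1:4,r2:41,r3:Mul1,r4:5
c14: - | r0:Add2,r1:4,r2:41,r3:Mul1,r4:5
c15: CDB Add2=50 | r0:50,r1:4,r2:41,r3:Mul1,r4:5
c16: - | r0:50,r1:4,r2:41,r3:Mul1,r4:5
c17: - | r0:50,r1:4,r2:41,r3:Mul1,r4:5
c18: - | r0:50,r1:4,r2:41,r3:Mul1,r4:5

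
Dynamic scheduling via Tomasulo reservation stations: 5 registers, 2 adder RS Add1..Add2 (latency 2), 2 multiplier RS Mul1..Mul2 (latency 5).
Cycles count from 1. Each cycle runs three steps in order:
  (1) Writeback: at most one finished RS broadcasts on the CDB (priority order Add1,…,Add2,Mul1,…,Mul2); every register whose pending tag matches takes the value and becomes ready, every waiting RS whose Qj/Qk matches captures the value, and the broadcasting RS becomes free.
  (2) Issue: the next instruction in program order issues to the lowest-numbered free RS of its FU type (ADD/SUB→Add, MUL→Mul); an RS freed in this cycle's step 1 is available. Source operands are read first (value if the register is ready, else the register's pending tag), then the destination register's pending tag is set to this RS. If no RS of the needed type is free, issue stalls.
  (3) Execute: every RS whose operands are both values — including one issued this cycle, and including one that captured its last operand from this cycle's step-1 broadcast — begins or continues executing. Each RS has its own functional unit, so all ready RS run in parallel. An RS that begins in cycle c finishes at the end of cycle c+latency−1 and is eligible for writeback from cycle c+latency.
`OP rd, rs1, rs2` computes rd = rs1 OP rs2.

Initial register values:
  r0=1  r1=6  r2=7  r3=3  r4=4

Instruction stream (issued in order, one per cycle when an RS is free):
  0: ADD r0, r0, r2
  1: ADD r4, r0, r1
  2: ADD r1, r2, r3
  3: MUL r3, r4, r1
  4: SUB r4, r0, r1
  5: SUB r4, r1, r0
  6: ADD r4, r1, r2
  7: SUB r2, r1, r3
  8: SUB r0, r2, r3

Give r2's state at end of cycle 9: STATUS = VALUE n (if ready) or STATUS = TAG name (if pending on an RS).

STATUS = TAG Add2

  c1: issue ADD r0<-Add1  regs: r0:Add1,r1:6,r2:7,r3:3,r4:4
  c2: issue ADD r4<-Add2  regs: r0:Add1,r1:6,r2:7,r3:3,r4:Add2
  c3: CDB Add1=8; issue ADD r1<-Add1  regs: r0:8,r1:Add1,r2:7,r3:3,r4:Add2
  c4: issue MUL r3<-Mul1  regs: r0:8,r1:Add1,r2:7,r3:Mul1,r4:Add2
  c5: CDB Add1=10; issue SUB r4<-Add1  regs: r0:8,r1:10,r2:7,r3:Mul1,r4:Add1
  c6: CDB Add2=14; issue SUB r4<-Add2  regs: r0:8,r1:10,r2:7,r3:Mul1,r4:Add2
  c7: CDB Add1=-2; issue ADD r4<-Add1  regs: r0:8,r1:10,r2:7,r3:Mul1,r4:Add1
  c8: CDB Add2=2; issue SUB r2<-Add2  regs: r0:8,r1:10,r2:Add2,r3:Mul1,r4:Add1
  c9: CDB Add1=17; issue SUB r0<-Add1  regs: r0:Add1,r1:10,r2:Add2,r3:Mul1,r4:17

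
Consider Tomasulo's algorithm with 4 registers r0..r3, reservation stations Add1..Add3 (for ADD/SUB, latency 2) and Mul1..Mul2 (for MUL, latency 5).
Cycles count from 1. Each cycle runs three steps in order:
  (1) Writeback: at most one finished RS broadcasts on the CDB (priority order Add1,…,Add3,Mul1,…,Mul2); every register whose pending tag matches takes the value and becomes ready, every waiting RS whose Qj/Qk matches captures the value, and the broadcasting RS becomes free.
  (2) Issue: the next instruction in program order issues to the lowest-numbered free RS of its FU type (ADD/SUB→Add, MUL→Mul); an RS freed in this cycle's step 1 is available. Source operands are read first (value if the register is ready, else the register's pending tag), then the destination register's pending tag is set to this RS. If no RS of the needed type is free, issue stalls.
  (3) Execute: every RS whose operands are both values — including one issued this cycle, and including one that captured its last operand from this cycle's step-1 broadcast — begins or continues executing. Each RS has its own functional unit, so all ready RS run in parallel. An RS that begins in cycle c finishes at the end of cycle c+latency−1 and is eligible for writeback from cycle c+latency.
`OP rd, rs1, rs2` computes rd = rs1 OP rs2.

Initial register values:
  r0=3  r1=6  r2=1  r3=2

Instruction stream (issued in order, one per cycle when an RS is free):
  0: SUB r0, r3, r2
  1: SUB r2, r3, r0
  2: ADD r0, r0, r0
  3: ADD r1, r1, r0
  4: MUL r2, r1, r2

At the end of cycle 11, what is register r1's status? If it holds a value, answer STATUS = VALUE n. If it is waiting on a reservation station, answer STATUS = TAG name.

STATUS = VALUE 8

  c1: issue SUB r0<-Add1  regs: r0:Add1,r1:6,r2:1,r3:2
  c2: issue SUB r2<-Add2  regs: r0:Add1,r1:6,r2:Add2,r3:2
  c3: CDB Add1=1; issue ADD r0<-Add1  regs: r0:Add1,r1:6,r2:Add2,r3:2
  c4: issue ADD r1<-Add3  regs: r0:Add1,r1:Add3,r2:Add2,r3:2
  c5: CDB Add1=2; issue MUL r2<-Mul1  regs: r0:2,r1:Add3,r2:Mul1,r3:2
  c6: CDB Add2=1  regs: r0:2,r1:Add3,r2:Mul1,r3:2
  c7: CDB Add3=8  regs: r0:2,r1:8,r2:Mul1,r3:2
  c8: -  regs: r0:2,r1:8,r2:Mul1,r3:2
  c9: -  regs: r0:2,r1:8,r2:Mul1,r3:2
  c10: -  regs: r0:2,r1:8,r2:Mul1,r3:2
  c11: -  regs: r0:2,r1:8,r2:Mul1,r3:2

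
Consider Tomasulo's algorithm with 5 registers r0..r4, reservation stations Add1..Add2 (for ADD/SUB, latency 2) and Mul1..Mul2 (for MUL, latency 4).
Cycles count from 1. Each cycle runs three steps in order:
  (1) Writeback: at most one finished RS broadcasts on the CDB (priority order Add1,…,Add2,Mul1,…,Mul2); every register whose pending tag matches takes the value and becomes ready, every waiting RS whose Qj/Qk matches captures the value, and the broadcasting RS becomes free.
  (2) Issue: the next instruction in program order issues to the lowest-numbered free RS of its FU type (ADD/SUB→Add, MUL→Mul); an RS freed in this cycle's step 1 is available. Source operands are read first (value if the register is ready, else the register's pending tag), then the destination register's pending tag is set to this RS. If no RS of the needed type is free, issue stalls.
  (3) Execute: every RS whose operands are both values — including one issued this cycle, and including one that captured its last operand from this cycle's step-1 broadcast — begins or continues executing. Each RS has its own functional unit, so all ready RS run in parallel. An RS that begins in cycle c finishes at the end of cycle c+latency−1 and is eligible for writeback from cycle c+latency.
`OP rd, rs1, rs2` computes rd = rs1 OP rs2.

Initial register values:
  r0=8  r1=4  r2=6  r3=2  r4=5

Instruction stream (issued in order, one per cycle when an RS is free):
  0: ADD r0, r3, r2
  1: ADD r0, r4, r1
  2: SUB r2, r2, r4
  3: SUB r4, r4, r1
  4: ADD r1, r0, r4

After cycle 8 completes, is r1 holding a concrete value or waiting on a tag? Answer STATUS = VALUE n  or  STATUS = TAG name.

  c1: issue ADD r0<-Add1  regs: r0:Add1,r1:4,r2:6,r3:2,r4:5
  c2: issue ADD r0<-Add2  regs: r0:Add2,r1:4,r2:6,r3:2,r4:5
  c3: CDB Add1=8; issue SUB r2<-Add1  regs: r0:Add2,r1:4,r2:Add1,r3:2,r4:5
  c4: CDB Add2=9; issue SUB r4<-Add2  regs: r0:9,r1:4,r2:Add1,r3:2,r4:Add2
  c5: CDB Add1=1; issue ADD r1<-Add1  regs: r0:9,r1:Add1,r2:1,r3:2,r4:Add2
  c6: CDB Add2=1  regs: r0:9,r1:Add1,r2:1,r3:2,r4:1
  c7: -  regs: r0:9,r1:Add1,r2:1,r3:2,r4:1
  c8: CDB Add1=10  regs: r0:9,r1:10,r2:1,r3:2,r4:1

STATUS = VALUE 10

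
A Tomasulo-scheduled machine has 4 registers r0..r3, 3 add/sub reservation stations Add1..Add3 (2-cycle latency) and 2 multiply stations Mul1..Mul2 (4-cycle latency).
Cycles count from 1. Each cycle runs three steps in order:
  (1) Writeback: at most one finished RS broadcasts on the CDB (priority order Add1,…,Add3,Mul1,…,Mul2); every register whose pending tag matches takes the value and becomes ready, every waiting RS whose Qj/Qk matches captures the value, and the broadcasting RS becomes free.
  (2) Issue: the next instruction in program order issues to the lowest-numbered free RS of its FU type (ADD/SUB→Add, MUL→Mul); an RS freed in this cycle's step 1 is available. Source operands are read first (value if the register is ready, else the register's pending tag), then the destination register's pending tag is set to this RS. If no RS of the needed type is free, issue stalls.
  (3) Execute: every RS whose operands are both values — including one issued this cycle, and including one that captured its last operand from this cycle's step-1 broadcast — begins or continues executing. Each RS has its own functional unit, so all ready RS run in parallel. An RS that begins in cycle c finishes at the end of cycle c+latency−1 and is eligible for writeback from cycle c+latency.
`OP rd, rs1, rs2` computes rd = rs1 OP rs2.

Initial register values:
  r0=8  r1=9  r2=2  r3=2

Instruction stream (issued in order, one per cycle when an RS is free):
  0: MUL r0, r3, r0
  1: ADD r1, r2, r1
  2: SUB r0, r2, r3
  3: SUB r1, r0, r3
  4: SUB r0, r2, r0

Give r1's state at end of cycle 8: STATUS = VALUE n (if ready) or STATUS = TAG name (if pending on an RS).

STATUS = VALUE -2

  c1: issue MUL r0<-Mul1  regs: r0:Mul1,r1:9,r2:2,r3:2
  c2: issue ADD r1<-Add1  regs: r0:Mul1,r1:Add1,r2:2,r3:2
  c3: issue SUB r0<-Add2  regs: r0:Add2,r1:Add1,r2:2,r3:2
  c4: CDB Add1=11; issue SUB r1<-Add1  regs: r0:Add2,r1:Add1,r2:2,r3:2
  c5: CDB Add2=0; issue SUB r0<-Add2  regs: r0:Add2,r1:Add1,r2:2,r3:2
  c6: CDB Mul1=16  regs: r0:Add2,r1:Add1,r2:2,r3:2
  c7: CDB Add1=-2  regs: r0:Add2,r1:-2,r2:2,r3:2
  c8: CDB Add2=2  regs: r0:2,r1:-2,r2:2,r3:2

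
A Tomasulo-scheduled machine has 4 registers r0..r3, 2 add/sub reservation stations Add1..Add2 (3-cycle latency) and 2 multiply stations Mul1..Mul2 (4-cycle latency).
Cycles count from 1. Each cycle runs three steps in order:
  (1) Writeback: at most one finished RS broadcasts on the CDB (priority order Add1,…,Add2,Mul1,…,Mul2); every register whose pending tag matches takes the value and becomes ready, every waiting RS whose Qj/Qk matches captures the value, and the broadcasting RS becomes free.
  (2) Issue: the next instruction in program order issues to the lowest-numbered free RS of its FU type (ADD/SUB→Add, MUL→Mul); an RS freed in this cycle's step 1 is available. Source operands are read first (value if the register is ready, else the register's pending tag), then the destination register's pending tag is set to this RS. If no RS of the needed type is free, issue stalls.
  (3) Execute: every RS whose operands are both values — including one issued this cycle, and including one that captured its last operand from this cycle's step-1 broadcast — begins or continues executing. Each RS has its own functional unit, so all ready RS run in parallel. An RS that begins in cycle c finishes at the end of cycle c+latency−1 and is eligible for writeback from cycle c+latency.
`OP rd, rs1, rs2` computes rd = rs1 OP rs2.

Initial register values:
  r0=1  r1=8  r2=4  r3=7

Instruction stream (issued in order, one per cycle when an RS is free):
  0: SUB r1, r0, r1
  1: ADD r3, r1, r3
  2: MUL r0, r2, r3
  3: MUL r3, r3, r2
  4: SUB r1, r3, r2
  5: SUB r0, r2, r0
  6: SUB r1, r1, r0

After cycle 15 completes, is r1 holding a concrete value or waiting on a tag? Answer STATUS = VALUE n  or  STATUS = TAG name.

  c1: issue SUB r1<-Add1  regs: r0:1,r1:Add1,r2:4,r3:7
  c2: issue ADD r3<-Add2  regs: r0:1,r1:Add1,r2:4,r3:Add2
  c3: issue MUL r0<-Mul1  regs: r0:Mul1,r1:Add1,r2:4,r3:Add2
  c4: CDB Add1=-7; issue MUL r3<-Mul2  regs: r0:Mul1,r1:-7,r2:4,r3:Mul2
  c5: issue SUB r1<-Add1  regs: r0:Mul1,r1:Add1,r2:4,r3:Mul2
  c6: stall  regs: r0:Mul1,r1:Add1,r2:4,r3:Mul2
  c7: CDB Add2=0; issue SUB r0<-Add2  regs: r0:Add2,r1:Add1,r2:4,r3:Mul2
  c8: stall  regs: r0:Add2,r1:Add1,r2:4,r3:Mul2
  c9: stall  regs: r0:Add2,r1:Add1,r2:4,r3:Mul2
  c10: stall  regs: r0:Add2,r1:Add1,r2:4,r3:Mul2
  c11: CDB Mul1=0; stall  regs: r0:Add2,r1:Add1,r2:4,r3:Mul2
  c12: CDB Mul2=0; stall  regs: r0:Add2,r1:Add1,r2:4,r3:0
  c13: stall  regs: r0:Add2,r1:Add1,r2:4,r3:0
  c14: CDB Add2=4; issue SUB r1<-Add2  regs: r0:4,r1:Add2,r2:4,r3:0
  c15: CDB Add1=-4  regs: r0:4,r1:Add2,r2:4,r3:0

STATUS = TAG Add2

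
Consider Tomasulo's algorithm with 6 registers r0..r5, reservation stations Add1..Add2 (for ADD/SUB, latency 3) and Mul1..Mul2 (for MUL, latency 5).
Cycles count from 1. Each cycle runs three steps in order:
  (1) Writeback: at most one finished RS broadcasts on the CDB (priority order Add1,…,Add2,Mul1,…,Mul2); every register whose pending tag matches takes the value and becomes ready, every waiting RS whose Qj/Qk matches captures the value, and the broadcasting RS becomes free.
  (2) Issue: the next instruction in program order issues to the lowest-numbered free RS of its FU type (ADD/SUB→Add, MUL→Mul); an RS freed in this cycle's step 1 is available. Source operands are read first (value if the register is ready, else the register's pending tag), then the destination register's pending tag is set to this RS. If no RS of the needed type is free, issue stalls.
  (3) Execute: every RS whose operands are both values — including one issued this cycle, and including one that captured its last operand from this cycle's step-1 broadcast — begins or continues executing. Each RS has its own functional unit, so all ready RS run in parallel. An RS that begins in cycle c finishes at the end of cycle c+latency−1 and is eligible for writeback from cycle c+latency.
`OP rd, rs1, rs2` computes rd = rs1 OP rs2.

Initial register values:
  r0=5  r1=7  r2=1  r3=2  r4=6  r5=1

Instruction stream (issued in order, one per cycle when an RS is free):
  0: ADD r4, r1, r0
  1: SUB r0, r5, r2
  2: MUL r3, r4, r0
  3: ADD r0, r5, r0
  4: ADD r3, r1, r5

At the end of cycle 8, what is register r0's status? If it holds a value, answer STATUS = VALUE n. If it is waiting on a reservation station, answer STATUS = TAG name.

cycle 1: issue ADD r4<-Add1 // r0:5,r1:7,r2:1,r3:2,r4:Add1,r5:1
cycle 2: issue SUB r0<-Add2 // r0:Add2,r1:7,r2:1,r3:2,r4:Add1,r5:1
cycle 3: issue MUL r3<-Mul1 // r0:Add2,r1:7,r2:1,r3:Mul1,r4:Add1,r5:1
cycle 4: CDB Add1=12; issue ADD r0<-Add1 // r0:Add1,r1:7,r2:1,r3:Mul1,r4:12,r5:1
cycle 5: CDB Add2=0; issue ADD r3<-Add2 // r0:Add1,r1:7,r2:1,r3:Add2,r4:12,r5:1
cycle 6: - // r0:Add1,r1:7,r2:1,r3:Add2,r4:12,r5:1
cycle 7: - // r0:Add1,r1:7,r2:1,r3:Add2,r4:12,r5:1
cycle 8: CDB Add1=1 // r0:1,r1:7,r2:1,r3:Add2,r4:12,r5:1

STATUS = VALUE 1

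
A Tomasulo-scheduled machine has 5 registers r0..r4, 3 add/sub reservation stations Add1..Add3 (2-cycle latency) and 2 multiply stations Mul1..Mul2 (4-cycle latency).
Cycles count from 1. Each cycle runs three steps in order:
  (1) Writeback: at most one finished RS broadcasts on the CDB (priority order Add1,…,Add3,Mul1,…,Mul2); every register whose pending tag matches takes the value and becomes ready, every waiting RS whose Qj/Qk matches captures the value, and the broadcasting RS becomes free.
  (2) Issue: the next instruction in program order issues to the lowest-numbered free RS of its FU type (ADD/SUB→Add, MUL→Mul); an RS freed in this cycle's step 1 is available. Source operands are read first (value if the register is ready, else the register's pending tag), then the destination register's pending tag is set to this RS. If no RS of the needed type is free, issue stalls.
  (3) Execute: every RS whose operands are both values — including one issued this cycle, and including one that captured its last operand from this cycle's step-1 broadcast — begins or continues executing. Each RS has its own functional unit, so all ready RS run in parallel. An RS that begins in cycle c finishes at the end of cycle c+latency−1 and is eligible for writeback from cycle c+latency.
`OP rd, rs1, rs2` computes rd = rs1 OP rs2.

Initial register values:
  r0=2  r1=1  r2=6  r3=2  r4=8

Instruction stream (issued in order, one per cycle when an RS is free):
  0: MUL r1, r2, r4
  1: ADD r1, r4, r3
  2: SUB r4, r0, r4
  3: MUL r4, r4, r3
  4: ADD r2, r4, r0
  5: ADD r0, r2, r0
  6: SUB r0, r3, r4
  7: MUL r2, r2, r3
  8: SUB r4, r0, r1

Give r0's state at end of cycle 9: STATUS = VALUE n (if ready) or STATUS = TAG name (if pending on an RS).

  c1: issue MUL r1<-Mul1  regs: r0:2,r1:Mul1,r2:6,r3:2,r4:8
  c2: issue ADD r1<-Add1  regs: r0:2,r1:Add1,r2:6,r3:2,r4:8
  c3: issue SUB r4<-Add2  regs: r0:2,r1:Add1,r2:6,r3:2,r4:Add2
  c4: CDB Add1=10; issue MUL r4<-Mul2  regs: r0:2,r1:10,r2:6,r3:2,r4:Mul2
  c5: CDB Add2=-6; issue ADD r2<-Add1  regs: r0:2,r1:10,r2:Add1,r3:2,r4:Mul2
  c6: CDB Mul1=48; issue ADD r0<-Add2  regs: r0:Add2,r1:10,r2:Add1,r3:2,r4:Mul2
  c7: issue SUB r0<-Add3  regs: r0:Add3,r1:10,r2:Add1,r3:2,r4:Mul2
  c8: issue MUL r2<-Mul1  regs: r0:Add3,r1:10,r2:Mul1,r3:2,r4:Mul2
  c9: CDB Mul2=-12; stall  regs: r0:Add3,r1:10,r2:Mul1,r3:2,r4:-12

STATUS = TAG Add3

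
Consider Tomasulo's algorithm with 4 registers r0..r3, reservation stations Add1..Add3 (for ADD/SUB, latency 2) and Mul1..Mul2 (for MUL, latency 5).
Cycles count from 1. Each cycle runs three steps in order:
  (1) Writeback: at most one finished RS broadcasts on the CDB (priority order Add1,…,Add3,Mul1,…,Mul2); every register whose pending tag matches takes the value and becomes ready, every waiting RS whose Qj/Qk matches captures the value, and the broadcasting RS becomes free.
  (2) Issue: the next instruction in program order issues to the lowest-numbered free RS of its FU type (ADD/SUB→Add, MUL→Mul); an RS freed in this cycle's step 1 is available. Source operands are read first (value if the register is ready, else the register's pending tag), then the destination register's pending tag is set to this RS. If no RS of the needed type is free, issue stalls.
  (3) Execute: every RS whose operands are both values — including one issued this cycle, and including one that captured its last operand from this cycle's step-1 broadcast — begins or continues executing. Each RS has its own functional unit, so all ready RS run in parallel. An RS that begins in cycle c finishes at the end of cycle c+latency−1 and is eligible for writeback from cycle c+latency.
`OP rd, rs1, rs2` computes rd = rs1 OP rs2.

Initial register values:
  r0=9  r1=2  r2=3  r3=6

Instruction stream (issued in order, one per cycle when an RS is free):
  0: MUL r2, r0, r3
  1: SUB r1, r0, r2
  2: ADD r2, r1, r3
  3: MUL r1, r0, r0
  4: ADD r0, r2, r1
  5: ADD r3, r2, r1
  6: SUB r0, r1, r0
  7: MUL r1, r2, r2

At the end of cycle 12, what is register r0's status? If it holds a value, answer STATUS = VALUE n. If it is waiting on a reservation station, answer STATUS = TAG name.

STATUS = TAG Add2

cycle 1: issue MUL r2<-Mul1 // r0:9,r1:2,r2:Mul1,r3:6
cycle 2: issue SUB r1<-Add1 // r0:9,r1:Add1,r2:Mul1,r3:6
cycle 3: issue ADD r2<-Add2 // r0:9,r1:Add1,r2:Add2,r3:6
cycle 4: issue MUL r1<-Mul2 // r0:9,r1:Mul2,r2:Add2,r3:6
cycle 5: issue ADD r0<-Add3 // r0:Add3,r1:Mul2,r2:Add2,r3:6
cycle 6: CDB Mul1=54; stall // r0:Add3,r1:Mul2,r2:Add2,r3:6
cycle 7: stall // r0:Add3,r1:Mul2,r2:Add2,r3:6
cycle 8: CDB Add1=-45; issue ADD r3<-Add1 // r0:Add3,r1:Mul2,r2:Add2,r3:Add1
cycle 9: CDB Mul2=81; stall // r0:Add3,r1:81,r2:Add2,r3:Add1
cycle 10: CDB Add2=-39; issue SUB r0<-Add2 // r0:Add2,r1:81,r2:-39,r3:Add1
cycle 11: issue MUL r1<-Mul1 // r0:Add2,r1:Mul1,r2:-39,r3:Add1
cycle 12: CDB Add1=42 // r0:Add2,r1:Mul1,r2:-39,r3:42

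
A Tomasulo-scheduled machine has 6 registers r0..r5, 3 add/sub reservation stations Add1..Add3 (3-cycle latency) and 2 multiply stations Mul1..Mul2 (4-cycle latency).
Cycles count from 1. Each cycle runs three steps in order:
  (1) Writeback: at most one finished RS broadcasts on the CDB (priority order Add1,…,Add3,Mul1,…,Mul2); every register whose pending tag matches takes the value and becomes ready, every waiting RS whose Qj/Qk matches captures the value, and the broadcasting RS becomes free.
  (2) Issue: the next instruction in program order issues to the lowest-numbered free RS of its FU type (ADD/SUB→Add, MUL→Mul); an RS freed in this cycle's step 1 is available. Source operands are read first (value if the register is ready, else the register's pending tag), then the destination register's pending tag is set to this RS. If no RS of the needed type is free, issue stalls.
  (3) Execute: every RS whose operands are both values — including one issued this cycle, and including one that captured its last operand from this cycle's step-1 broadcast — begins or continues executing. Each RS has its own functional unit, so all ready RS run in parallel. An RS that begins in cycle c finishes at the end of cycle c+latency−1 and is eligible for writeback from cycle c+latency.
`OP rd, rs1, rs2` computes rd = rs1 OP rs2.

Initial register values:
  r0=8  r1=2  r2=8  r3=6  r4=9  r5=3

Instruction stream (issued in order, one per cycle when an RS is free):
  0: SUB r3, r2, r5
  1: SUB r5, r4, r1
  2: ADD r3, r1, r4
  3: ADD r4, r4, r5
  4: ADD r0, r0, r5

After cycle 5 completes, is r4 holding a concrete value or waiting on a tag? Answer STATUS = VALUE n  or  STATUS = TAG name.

STATUS = TAG Add1

  c1: issue SUB r3<-Add1  regs: r0:8,r1:2,r2:8,r3:Add1,r4:9,r5:3
  c2: issue SUB r5<-Add2  regs: r0:8,r1:2,r2:8,r3:Add1,r4:9,r5:Add2
  c3: issue ADD r3<-Add3  regs: r0:8,r1:2,r2:8,r3:Add3,r4:9,r5:Add2
  c4: CDB Add1=5; issue ADD r4<-Add1  regs: r0:8,r1:2,r2:8,r3:Add3,r4:Add1,r5:Add2
  c5: CDB Add2=7; issue ADD r0<-Add2  regs: r0:Add2,r1:2,r2:8,r3:Add3,r4:Add1,r5:7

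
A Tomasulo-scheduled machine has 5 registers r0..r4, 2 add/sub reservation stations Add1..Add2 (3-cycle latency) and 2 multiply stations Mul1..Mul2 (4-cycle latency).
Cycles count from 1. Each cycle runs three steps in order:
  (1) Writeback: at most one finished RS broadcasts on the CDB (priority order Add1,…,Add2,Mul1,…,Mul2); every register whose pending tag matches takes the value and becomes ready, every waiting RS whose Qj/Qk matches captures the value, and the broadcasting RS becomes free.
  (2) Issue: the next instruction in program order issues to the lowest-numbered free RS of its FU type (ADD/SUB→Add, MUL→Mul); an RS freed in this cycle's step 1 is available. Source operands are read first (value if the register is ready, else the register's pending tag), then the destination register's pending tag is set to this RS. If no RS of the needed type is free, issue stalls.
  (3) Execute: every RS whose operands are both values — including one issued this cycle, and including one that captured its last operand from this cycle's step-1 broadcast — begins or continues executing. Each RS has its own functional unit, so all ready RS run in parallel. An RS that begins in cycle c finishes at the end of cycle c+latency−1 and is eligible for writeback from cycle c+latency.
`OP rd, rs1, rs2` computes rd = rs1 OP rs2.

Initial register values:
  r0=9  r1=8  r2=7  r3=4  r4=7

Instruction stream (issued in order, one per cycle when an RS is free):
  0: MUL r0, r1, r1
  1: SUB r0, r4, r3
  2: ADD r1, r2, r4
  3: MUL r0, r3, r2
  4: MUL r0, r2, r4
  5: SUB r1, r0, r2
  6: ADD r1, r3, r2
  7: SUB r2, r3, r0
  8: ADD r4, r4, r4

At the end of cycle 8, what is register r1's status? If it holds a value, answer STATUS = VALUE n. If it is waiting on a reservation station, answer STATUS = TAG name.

STATUS = TAG Add1

  c1: issue MUL r0<-Mul1  regs: r0:Mul1,r1:8,r2:7,r3:4,r4:7
  c2: issue SUB r0<-Add1  regs: r0:Add1,r1:8,r2:7,r3:4,r4:7
  c3: issue ADD r1<-Add2  regs: r0:Add1,r1:Add2,r2:7,r3:4,r4:7
  c4: issue MUL r0<-Mul2  regs: r0:Mul2,r1:Add2,r2:7,r3:4,r4:7
  c5: CDB Add1=3; stall  regs: r0:Mul2,r1:Add2,r2:7,r3:4,r4:7
  c6: CDB Add2=14; stall  regs: r0:Mul2,r1:14,r2:7,r3:4,r4:7
  c7: CDB Mul1=64; issue MUL r0<-Mul1  regs: r0:Mul1,r1:14,r2:7,r3:4,r4:7
  c8: CDB Mul2=28; issue SUB r1<-Add1  regs: r0:Mul1,r1:Add1,r2:7,r3:4,r4:7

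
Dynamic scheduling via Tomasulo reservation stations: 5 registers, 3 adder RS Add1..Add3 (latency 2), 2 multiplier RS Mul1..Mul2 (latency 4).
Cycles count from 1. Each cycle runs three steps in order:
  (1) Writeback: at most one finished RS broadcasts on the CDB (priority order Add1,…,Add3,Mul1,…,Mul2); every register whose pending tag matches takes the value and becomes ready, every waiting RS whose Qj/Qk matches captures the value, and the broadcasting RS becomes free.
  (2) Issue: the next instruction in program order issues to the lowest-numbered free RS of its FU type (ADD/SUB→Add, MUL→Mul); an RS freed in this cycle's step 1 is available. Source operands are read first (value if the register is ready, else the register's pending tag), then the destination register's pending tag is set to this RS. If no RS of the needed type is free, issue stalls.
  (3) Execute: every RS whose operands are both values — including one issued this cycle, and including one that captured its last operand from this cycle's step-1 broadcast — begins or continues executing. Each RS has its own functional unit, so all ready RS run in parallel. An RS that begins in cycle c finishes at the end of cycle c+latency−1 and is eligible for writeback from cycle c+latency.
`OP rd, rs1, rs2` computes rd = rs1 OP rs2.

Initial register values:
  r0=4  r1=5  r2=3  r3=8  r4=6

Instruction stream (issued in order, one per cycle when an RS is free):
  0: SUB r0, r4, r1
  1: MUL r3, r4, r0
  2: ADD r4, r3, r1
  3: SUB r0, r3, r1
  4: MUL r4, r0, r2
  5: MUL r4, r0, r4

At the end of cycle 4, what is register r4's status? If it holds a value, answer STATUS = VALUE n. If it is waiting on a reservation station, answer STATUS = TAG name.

STATUS = TAG Add1

  c1: issue SUB r0<-Add1  regs: r0:Add1,r1:5,r2:3,r3:8,r4:6
  c2: issue MUL r3<-Mul1  regs: r0:Add1,r1:5,r2:3,r3:Mul1,r4:6
  c3: CDB Add1=1; issue ADD r4<-Add1  regs: r0:1,r1:5,r2:3,r3:Mul1,r4:Add1
  c4: issue SUB r0<-Add2  regs: r0:Add2,r1:5,r2:3,r3:Mul1,r4:Add1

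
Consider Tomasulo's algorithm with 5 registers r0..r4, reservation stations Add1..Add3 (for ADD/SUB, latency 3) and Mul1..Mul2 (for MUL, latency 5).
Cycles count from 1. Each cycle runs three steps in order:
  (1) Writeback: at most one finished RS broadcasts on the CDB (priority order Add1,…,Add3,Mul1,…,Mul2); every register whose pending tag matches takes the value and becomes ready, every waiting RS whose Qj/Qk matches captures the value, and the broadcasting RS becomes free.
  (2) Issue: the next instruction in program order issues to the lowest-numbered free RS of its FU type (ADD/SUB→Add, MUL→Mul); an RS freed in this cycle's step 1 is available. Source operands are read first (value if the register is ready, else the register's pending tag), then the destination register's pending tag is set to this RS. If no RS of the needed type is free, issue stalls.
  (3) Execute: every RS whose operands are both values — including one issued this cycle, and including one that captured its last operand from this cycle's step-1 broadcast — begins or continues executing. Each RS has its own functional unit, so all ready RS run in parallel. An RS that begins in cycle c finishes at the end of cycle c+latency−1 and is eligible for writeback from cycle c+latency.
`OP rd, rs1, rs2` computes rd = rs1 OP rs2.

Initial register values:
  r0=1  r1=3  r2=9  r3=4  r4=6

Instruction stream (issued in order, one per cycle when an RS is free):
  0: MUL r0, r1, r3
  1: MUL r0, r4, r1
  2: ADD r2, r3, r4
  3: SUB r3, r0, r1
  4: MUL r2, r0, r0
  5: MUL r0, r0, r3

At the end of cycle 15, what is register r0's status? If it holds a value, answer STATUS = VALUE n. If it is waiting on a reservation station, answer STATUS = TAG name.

cycle 1: issue MUL r0<-Mul1 // r0:Mul1,r1:3,r2:9,r3:4,r4:6
cycle 2: issue MUL r0<-Mul2 // r0:Mul2,r1:3,r2:9,r3:4,r4:6
cycle 3: issue ADD r2<-Add1 // r0:Mul2,r1:3,r2:Add1,r3:4,r4:6
cycle 4: issue SUB r3<-Add2 // r0:Mul2,r1:3,r2:Add1,r3:Add2,r4:6
cycle 5: stall // r0:Mul2,r1:3,r2:Add1,r3:Add2,r4:6
cycle 6: CDB Add1=10; stall // r0:Mul2,r1:3,r2:10,r3:Add2,r4:6
cycle 7: CDB Mul1=12; issue MUL r2<-Mul1 // r0:Mul2,r1:3,r2:Mul1,r3:Add2,r4:6
cycle 8: CDB Mul2=18; issue MUL r0<-Mul2 // r0:Mul2,r1:3,r2:Mul1,r3:Add2,r4:6
cycle 9: - // r0:Mul2,r1:3,r2:Mul1,r3:Add2,r4:6
cycle 10: - // r0:Mul2,r1:3,r2:Mul1,r3:Add2,r4:6
cycle 11: CDB Add2=15 // r0:Mul2,r1:3,r2:Mul1,r3:15,r4:6
cycle 12: - // r0:Mul2,r1:3,r2:Mul1,r3:15,r4:6
cycle 13: CDB Mul1=324 // r0:Mul2,r1:3,r2:324,r3:15,r4:6
cycle 14: - // r0:Mul2,r1:3,r2:324,r3:15,r4:6
cycle 15: - // r0:Mul2,r1:3,r2:324,r3:15,r4:6

STATUS = TAG Mul2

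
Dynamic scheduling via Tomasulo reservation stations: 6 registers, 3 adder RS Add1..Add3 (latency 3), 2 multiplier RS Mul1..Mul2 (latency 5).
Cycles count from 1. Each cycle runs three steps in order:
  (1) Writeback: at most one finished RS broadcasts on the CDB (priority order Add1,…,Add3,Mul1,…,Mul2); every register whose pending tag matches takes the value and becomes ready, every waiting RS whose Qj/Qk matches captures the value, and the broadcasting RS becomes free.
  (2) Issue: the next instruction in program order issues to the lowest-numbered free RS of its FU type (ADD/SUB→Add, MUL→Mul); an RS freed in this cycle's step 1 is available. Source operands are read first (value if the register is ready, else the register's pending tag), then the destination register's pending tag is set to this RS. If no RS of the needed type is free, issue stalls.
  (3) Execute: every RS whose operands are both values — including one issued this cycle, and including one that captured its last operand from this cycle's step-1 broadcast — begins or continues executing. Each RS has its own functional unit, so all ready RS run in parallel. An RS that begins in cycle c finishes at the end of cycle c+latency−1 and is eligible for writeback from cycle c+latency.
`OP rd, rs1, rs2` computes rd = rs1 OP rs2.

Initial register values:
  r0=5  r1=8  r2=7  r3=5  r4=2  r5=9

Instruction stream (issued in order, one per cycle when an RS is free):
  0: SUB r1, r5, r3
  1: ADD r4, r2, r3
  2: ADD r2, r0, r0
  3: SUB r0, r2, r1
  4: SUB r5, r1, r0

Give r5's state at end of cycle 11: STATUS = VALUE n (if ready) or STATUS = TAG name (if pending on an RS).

  c1: issue SUB r1<-Add1  regs: r0:5,r1:Add1,r2:7,r3:5,r4:2,r5:9
  c2: issue ADD r4<-Add2  regs: r0:5,r1:Add1,r2:7,r3:5,r4:Add2,r5:9
  c3: issue ADD r2<-Add3  regs: r0:5,r1:Add1,r2:Add3,r3:5,r4:Add2,r5:9
  c4: CDB Add1=4; issue SUB r0<-Add1  regs: r0:Add1,r1:4,r2:Add3,r3:5,r4:Add2,r5:9
  c5: CDB Add2=12; issue SUB r5<-Add2  regs: r0:Add1,r1:4,r2:Add3,r3:5,r4:12,r5:Add2
  c6: CDB Add3=10  regs: r0:Add1,r1:4,r2:10,r3:5,r4:12,r5:Add2
  c7: -  regs: r0:Add1,r1:4,r2:10,r3:5,r4:12,r5:Add2
  c8: -  regs: r0:Add1,r1:4,r2:10,r3:5,r4:12,r5:Add2
  c9: CDB Add1=6  regs: r0:6,r1:4,r2:10,r3:5,r4:12,r5:Add2
  c10: -  regs: r0:6,r1:4,r2:10,r3:5,r4:12,r5:Add2
  c11: -  regs: r0:6,r1:4,r2:10,r3:5,r4:12,r5:Add2

STATUS = TAG Add2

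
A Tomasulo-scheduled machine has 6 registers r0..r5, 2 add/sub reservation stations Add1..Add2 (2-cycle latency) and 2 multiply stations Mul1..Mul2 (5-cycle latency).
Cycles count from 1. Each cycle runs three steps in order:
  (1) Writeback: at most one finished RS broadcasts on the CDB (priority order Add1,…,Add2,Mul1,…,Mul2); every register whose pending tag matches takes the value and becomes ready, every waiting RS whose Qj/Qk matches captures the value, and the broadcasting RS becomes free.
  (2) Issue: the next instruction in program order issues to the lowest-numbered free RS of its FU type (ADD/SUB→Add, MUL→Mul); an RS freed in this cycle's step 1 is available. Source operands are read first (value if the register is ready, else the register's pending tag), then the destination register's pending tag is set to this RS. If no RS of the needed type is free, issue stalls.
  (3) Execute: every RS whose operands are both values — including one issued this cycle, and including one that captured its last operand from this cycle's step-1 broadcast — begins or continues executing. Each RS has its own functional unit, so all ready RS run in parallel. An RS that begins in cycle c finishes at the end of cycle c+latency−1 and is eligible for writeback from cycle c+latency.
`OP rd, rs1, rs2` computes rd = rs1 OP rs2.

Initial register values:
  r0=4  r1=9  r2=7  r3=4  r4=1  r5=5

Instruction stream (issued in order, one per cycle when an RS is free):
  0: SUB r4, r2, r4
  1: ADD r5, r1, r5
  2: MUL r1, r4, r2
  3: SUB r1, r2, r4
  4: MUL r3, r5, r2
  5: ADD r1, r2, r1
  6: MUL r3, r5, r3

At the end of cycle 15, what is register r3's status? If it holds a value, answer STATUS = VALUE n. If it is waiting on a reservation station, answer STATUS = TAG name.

STATUS = VALUE 1372

  c1: issue SUB r4<-Add1  regs: r0:4,r1:9,r2:7,r3:4,r4:Add1,r5:5
  c2: issue ADD r5<-Add2  regs: r0:4,r1:9,r2:7,r3:4,r4:Add1,r5:Add2
  c3: CDB Add1=6; issue MUL r1<-Mul1  regs: r0:4,r1:Mul1,r2:7,r3:4,r4:6,r5:Add2
  c4: CDB Add2=14; issue SUB r1<-Add1  regs: r0:4,r1:Add1,r2:7,r3:4,r4:6,r5:14
  c5: issue MUL r3<-Mul2  regs: r0:4,r1:Add1,r2:7,r3:Mul2,r4:6,r5:14
  c6: CDB Add1=1; issue ADD r1<-Add1  regs: r0:4,r1:Add1,r2:7,r3:Mul2,r4:6,r5:14
  c7: stall  regs: r0:4,r1:Add1,r2:7,r3:Mul2,r4:6,r5:14
  c8: CDB Add1=8; stall  regs: r0:4,r1:8,r2:7,r3:Mul2,r4:6,r5:14
  c9: CDB Mul1=42; issue MUL r3<-Mul1  regs: r0:4,r1:8,r2:7,r3:Mul1,r4:6,r5:14
  c10: CDB Mul2=98  regs: r0:4,r1:8,r2:7,r3:Mul1,r4:6,r5:14
  c11: -  regs: r0:4,r1:8,r2:7,r3:Mul1,r4:6,r5:14
  c12: -  regs: r0:4,r1:8,r2:7,r3:Mul1,r4:6,r5:14
  c13: -  regs: r0:4,r1:8,r2:7,r3:Mul1,r4:6,r5:14
  c14: -  regs: r0:4,r1:8,r2:7,r3:Mul1,r4:6,r5:14
  c15: CDB Mul1=1372  regs: r0:4,r1:8,r2:7,r3:1372,r4:6,r5:14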